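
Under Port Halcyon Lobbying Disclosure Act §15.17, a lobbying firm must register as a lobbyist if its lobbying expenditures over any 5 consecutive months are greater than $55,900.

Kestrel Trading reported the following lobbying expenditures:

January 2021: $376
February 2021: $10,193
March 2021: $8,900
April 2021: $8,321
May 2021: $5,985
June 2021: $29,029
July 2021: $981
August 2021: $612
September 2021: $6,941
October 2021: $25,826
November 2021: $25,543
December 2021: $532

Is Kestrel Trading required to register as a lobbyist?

January 2021–May 2021: $376 + $10,193 + $8,900 + $8,321 + $5,985 = $33,775 (under)
February 2021–June 2021: $10,193 + $8,900 + $8,321 + $5,985 + $29,029 = $62,428 (over)
March 2021–July 2021: $8,900 + $8,321 + $5,985 + $29,029 + $981 = $53,216 (under)
April 2021–August 2021: $8,321 + $5,985 + $29,029 + $981 + $612 = $44,928 (under)
May 2021–September 2021: $5,985 + $29,029 + $981 + $612 + $6,941 = $43,548 (under)
June 2021–October 2021: $29,029 + $981 + $612 + $6,941 + $25,826 = $63,389 (over)
July 2021–November 2021: $981 + $612 + $6,941 + $25,826 + $25,543 = $59,903 (over)
August 2021–December 2021: $612 + $6,941 + $25,826 + $25,543 + $532 = $59,454 (over)
At least one window exceeds $55,900.

Yes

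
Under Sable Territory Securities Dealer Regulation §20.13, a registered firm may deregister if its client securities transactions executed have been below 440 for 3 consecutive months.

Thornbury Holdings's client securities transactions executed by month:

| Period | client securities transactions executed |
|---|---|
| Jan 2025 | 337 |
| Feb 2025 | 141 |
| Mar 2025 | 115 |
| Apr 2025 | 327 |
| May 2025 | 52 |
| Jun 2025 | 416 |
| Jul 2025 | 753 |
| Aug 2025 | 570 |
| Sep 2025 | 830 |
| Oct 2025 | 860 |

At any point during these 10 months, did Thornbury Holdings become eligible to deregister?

Yes

Months below 440: Jan 2025, Feb 2025, Mar 2025, Apr 2025, May 2025, Jun 2025.
Longest run of consecutive months below the threshold: 6.
6 ≥ 3, so Thornbury Holdings became eligible.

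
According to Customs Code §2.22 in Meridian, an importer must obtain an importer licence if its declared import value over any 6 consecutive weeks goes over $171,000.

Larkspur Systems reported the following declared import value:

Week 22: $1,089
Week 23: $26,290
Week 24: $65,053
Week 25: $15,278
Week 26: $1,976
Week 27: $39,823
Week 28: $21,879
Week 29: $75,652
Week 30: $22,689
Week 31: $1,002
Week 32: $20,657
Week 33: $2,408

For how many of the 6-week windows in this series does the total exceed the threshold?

Week 22–Week 27: $1,089 + $26,290 + $65,053 + $15,278 + $1,976 + $39,823 = $149,509 (under)
Week 23–Week 28: $26,290 + $65,053 + $15,278 + $1,976 + $39,823 + $21,879 = $170,299 (under)
Week 24–Week 29: $65,053 + $15,278 + $1,976 + $39,823 + $21,879 + $75,652 = $219,661 (over)
Week 25–Week 30: $15,278 + $1,976 + $39,823 + $21,879 + $75,652 + $22,689 = $177,297 (over)
Week 26–Week 31: $1,976 + $39,823 + $21,879 + $75,652 + $22,689 + $1,002 = $163,021 (under)
Week 27–Week 32: $39,823 + $21,879 + $75,652 + $22,689 + $1,002 + $20,657 = $181,702 (over)
Week 28–Week 33: $21,879 + $75,652 + $22,689 + $1,002 + $20,657 + $2,408 = $144,287 (under)
3 windows exceed the threshold.

3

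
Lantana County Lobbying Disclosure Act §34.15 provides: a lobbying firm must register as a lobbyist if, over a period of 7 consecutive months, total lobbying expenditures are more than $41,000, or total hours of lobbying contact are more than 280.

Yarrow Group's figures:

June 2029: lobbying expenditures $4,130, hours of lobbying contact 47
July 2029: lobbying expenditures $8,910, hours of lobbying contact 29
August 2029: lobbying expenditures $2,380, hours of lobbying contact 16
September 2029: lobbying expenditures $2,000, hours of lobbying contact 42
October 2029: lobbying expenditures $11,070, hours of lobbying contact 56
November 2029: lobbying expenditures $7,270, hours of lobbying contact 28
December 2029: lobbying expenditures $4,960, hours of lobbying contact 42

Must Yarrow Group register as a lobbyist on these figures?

No

Total lobbying expenditures: $4,130 + $8,910 + $2,380 + $2,000 + $11,070 + $7,270 + $4,960 = $40,720 (≤ $41,000).
Total hours of lobbying contact: 47 + 29 + 16 + 42 + 56 + 28 + 42 = 260 (≤ 280).
The test is 'or': neither threshold is exceeded.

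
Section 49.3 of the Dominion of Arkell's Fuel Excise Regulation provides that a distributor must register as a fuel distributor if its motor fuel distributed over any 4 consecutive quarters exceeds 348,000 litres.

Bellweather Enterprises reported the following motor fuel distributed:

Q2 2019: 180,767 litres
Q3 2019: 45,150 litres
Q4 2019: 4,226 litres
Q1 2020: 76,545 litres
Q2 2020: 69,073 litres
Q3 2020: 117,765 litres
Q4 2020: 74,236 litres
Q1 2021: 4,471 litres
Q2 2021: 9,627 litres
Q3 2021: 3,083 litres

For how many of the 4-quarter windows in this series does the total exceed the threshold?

0

Q2 2019–Q1 2020: 180,767 litres + 45,150 litres + 4,226 litres + 76,545 litres = 306,688 litres (under)
Q3 2019–Q2 2020: 45,150 litres + 4,226 litres + 76,545 litres + 69,073 litres = 194,994 litres (under)
Q4 2019–Q3 2020: 4,226 litres + 76,545 litres + 69,073 litres + 117,765 litres = 267,609 litres (under)
Q1 2020–Q4 2020: 76,545 litres + 69,073 litres + 117,765 litres + 74,236 litres = 337,619 litres (under)
Q2 2020–Q1 2021: 69,073 litres + 117,765 litres + 74,236 litres + 4,471 litres = 265,545 litres (under)
Q3 2020–Q2 2021: 117,765 litres + 74,236 litres + 4,471 litres + 9,627 litres = 206,099 litres (under)
Q4 2020–Q3 2021: 74,236 litres + 4,471 litres + 9,627 litres + 3,083 litres = 91,417 litres (under)
0 windows exceed the threshold.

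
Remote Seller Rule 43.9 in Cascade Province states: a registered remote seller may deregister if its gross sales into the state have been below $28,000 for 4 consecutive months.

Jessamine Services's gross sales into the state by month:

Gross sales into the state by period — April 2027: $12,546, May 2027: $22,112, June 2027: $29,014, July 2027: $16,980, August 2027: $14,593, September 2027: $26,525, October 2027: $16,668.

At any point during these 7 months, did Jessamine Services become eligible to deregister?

Months below $28,000: April 2027, May 2027, July 2027, August 2027, September 2027, October 2027.
Longest run of consecutive months below the threshold: 4.
4 ≥ 4, so Jessamine Services became eligible.

Yes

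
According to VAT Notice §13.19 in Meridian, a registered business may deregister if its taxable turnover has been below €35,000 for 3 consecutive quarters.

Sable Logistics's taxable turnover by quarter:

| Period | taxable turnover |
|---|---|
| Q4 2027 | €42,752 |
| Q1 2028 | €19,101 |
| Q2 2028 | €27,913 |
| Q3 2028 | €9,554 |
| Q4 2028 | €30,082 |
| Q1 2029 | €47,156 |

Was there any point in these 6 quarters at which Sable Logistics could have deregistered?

Yes

Quarters below €35,000: Q1 2028, Q2 2028, Q3 2028, Q4 2028.
Longest run of consecutive quarters below the threshold: 4.
4 ≥ 3, so Sable Logistics became eligible.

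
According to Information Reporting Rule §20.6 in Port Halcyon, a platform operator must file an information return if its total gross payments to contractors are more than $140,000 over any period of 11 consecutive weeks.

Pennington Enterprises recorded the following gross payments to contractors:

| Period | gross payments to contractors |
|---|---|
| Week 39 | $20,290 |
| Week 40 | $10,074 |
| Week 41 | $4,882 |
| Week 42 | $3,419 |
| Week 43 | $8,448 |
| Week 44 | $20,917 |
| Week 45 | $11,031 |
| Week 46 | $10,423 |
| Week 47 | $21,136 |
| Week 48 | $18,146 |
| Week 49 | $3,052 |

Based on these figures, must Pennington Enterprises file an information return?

No

Total gross payments to contractors: $20,290 + $10,074 + $4,882 + $3,419 + $8,448 + $20,917 + $11,031 + $10,423 + $21,136 + $18,146 + $3,052 = $131,818.
$131,818 ≤ $140,000, so the threshold is not exceeded.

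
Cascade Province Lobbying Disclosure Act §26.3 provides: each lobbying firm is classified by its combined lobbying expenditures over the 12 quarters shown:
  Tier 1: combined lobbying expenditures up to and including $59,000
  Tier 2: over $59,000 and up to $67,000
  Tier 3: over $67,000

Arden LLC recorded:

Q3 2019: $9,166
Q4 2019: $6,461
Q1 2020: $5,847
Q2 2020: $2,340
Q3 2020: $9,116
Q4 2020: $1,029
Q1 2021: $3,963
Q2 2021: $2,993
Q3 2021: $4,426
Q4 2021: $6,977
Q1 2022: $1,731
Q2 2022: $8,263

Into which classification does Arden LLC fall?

Combined lobbying expenditures: $9,166 + $6,461 + $5,847 + $2,340 + $9,116 + $1,029 + $3,963 + $2,993 + $4,426 + $6,977 + $1,731 + $8,263 = $62,312.
$59,000 < $62,312 ≤ $67,000, so Tier 2 applies.

Tier 2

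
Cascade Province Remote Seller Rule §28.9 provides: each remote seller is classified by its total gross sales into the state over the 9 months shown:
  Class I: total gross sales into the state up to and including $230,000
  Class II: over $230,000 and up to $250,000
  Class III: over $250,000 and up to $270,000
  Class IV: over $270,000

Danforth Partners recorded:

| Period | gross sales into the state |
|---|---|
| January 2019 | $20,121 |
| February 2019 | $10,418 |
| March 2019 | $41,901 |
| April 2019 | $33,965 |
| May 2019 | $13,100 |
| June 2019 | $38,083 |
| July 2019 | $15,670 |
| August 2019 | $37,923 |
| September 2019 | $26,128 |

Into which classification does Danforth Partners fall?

Total gross sales into the state: $20,121 + $10,418 + $41,901 + $33,965 + $13,100 + $38,083 + $15,670 + $37,923 + $26,128 = $237,309.
$230,000 < $237,309 ≤ $250,000, so Class II applies.

Class II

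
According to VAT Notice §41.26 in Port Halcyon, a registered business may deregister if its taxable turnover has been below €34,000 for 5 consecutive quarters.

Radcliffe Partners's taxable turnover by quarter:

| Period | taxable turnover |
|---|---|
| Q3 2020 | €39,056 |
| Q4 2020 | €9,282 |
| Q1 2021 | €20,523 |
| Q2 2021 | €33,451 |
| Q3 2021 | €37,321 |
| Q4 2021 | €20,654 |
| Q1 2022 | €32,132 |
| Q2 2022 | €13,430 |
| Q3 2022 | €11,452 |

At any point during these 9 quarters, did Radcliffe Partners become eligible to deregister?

No

Quarters below €34,000: Q4 2020, Q1 2021, Q2 2021, Q4 2021, Q1 2022, Q2 2022, Q3 2022.
Longest run of consecutive quarters below the threshold: 4.
4 < 5, so Radcliffe Partners never became eligible.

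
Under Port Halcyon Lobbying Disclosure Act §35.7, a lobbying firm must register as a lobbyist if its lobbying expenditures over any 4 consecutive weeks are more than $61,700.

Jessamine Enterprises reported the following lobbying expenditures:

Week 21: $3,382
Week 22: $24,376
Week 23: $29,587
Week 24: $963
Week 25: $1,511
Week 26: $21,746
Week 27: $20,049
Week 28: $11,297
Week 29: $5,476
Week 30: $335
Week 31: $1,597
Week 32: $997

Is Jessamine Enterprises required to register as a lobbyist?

No

Week 21–Week 24: $3,382 + $24,376 + $29,587 + $963 = $58,308 (under)
Week 22–Week 25: $24,376 + $29,587 + $963 + $1,511 = $56,437 (under)
Week 23–Week 26: $29,587 + $963 + $1,511 + $21,746 = $53,807 (under)
Week 24–Week 27: $963 + $1,511 + $21,746 + $20,049 = $44,269 (under)
Week 25–Week 28: $1,511 + $21,746 + $20,049 + $11,297 = $54,603 (under)
Week 26–Week 29: $21,746 + $20,049 + $11,297 + $5,476 = $58,568 (under)
Week 27–Week 30: $20,049 + $11,297 + $5,476 + $335 = $37,157 (under)
Week 28–Week 31: $11,297 + $5,476 + $335 + $1,597 = $18,705 (under)
Week 29–Week 32: $5,476 + $335 + $1,597 + $997 = $8,405 (under)
No window exceeds $61,700.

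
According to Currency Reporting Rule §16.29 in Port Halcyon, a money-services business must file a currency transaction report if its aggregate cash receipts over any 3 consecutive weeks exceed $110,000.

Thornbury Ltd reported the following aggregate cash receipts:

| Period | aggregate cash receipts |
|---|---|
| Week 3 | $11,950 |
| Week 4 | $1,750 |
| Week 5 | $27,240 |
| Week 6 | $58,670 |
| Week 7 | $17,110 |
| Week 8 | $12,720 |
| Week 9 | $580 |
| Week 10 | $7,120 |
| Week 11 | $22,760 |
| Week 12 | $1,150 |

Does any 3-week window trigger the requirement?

No

Week 3–Week 5: $11,950 + $1,750 + $27,240 = $40,940 (under)
Week 4–Week 6: $1,750 + $27,240 + $58,670 = $87,660 (under)
Week 5–Week 7: $27,240 + $58,670 + $17,110 = $103,020 (under)
Week 6–Week 8: $58,670 + $17,110 + $12,720 = $88,500 (under)
Week 7–Week 9: $17,110 + $12,720 + $580 = $30,410 (under)
Week 8–Week 10: $12,720 + $580 + $7,120 = $20,420 (under)
Week 9–Week 11: $580 + $7,120 + $22,760 = $30,460 (under)
Week 10–Week 12: $7,120 + $22,760 + $1,150 = $31,030 (under)
No window exceeds $110,000.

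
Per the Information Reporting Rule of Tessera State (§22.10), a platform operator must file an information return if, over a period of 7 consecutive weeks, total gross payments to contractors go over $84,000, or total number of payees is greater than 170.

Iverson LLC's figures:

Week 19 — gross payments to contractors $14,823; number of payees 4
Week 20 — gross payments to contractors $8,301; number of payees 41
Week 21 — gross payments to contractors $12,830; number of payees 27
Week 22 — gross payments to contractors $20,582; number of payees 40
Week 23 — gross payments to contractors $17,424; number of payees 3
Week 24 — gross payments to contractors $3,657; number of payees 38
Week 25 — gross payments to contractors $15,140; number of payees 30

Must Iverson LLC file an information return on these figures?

Yes

Total gross payments to contractors: $14,823 + $8,301 + $12,830 + $20,582 + $17,424 + $3,657 + $15,140 = $92,757 (> $84,000).
Total number of payees: 4 + 41 + 27 + 40 + 3 + 38 + 30 = 183 (> 170).
The test is 'or': at least one threshold is exceeded.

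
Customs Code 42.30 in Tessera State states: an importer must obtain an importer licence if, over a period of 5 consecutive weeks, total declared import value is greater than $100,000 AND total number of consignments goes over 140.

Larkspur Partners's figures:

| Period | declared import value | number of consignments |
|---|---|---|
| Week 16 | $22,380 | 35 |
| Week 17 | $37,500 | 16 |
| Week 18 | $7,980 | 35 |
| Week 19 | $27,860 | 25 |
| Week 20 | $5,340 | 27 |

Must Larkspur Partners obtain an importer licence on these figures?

Total declared import value: $22,380 + $37,500 + $7,980 + $27,860 + $5,340 = $101,060 (> $100,000).
Total number of consignments: 35 + 16 + 35 + 25 + 27 = 138 (≤ 140).
The test is 'and': the rule requires both, and at least one is not exceeded.

No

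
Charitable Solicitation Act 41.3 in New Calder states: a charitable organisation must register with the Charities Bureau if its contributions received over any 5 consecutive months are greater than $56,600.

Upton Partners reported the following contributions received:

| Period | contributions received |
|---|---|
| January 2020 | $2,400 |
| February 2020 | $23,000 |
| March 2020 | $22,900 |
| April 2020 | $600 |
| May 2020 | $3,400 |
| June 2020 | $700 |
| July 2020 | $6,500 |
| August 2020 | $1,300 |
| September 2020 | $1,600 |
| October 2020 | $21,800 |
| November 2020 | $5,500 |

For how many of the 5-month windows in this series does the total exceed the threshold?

0

January 2020–May 2020: $2,400 + $23,000 + $22,900 + $600 + $3,400 = $52,300 (under)
February 2020–June 2020: $23,000 + $22,900 + $600 + $3,400 + $700 = $50,600 (under)
March 2020–July 2020: $22,900 + $600 + $3,400 + $700 + $6,500 = $34,100 (under)
April 2020–August 2020: $600 + $3,400 + $700 + $6,500 + $1,300 = $12,500 (under)
May 2020–September 2020: $3,400 + $700 + $6,500 + $1,300 + $1,600 = $13,500 (under)
June 2020–October 2020: $700 + $6,500 + $1,300 + $1,600 + $21,800 = $31,900 (under)
July 2020–November 2020: $6,500 + $1,300 + $1,600 + $21,800 + $5,500 = $36,700 (under)
0 windows exceed the threshold.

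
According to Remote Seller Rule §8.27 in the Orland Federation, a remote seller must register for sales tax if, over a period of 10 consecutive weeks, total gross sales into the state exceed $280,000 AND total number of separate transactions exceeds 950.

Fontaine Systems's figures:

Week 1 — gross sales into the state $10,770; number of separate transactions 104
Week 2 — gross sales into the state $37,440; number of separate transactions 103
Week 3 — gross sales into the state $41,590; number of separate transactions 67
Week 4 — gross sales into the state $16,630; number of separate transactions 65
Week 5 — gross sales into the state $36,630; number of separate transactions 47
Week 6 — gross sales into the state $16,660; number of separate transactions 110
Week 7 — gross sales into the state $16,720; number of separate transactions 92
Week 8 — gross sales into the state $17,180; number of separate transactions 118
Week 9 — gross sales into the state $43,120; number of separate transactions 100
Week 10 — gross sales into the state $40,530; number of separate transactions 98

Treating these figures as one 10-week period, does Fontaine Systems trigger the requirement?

Total gross sales into the state: $10,770 + $37,440 + $41,590 + $16,630 + $36,630 + $16,660 + $16,720 + $17,180 + $43,120 + $40,530 = $277,270 (≤ $280,000).
Total number of separate transactions: 104 + 103 + 67 + 65 + 47 + 110 + 92 + 118 + 100 + 98 = 904 (≤ 950).
The test is 'and': the rule requires both, and at least one is not exceeded.

No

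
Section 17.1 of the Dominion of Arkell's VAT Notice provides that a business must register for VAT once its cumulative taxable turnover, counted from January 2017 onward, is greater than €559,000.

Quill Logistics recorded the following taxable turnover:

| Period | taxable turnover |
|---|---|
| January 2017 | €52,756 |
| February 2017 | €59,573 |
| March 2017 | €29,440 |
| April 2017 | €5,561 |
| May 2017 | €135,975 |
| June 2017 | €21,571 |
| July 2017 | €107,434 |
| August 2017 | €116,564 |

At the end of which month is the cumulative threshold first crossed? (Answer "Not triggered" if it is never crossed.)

Not triggered

Through January 2017: €52,756
Through February 2017: €112,329
Through March 2017: €141,769
Through April 2017: €147,330
Through May 2017: €283,305
Through June 2017: €304,876
Through July 2017: €412,310
Through August 2017: €528,874
Final cumulative total €528,874 ≤ €559,000; the threshold is never exceeded.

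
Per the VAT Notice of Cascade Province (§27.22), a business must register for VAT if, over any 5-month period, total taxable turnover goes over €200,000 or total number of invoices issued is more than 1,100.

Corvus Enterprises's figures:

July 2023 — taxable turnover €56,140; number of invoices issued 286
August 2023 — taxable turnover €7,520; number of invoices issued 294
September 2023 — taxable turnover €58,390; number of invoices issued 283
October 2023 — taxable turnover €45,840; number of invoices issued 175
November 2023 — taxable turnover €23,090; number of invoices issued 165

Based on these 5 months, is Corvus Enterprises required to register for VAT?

Yes

Total taxable turnover: €56,140 + €7,520 + €58,390 + €45,840 + €23,090 = €190,980 (≤ €200,000).
Total number of invoices issued: 286 + 294 + 283 + 175 + 165 = 1,203 (> 1,100).
The test is 'or': at least one threshold is exceeded.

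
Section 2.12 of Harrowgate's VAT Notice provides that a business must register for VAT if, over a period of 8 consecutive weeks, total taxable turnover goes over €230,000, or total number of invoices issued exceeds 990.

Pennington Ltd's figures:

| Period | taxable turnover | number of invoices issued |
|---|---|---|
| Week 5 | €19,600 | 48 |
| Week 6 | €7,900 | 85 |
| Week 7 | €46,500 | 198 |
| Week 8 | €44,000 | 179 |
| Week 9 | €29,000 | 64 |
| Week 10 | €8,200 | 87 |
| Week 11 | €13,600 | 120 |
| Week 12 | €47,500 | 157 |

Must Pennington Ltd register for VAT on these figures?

No

Total taxable turnover: €19,600 + €7,900 + €46,500 + €44,000 + €29,000 + €8,200 + €13,600 + €47,500 = €216,300 (≤ €230,000).
Total number of invoices issued: 48 + 85 + 198 + 179 + 64 + 87 + 120 + 157 = 938 (≤ 990).
The test is 'or': neither threshold is exceeded.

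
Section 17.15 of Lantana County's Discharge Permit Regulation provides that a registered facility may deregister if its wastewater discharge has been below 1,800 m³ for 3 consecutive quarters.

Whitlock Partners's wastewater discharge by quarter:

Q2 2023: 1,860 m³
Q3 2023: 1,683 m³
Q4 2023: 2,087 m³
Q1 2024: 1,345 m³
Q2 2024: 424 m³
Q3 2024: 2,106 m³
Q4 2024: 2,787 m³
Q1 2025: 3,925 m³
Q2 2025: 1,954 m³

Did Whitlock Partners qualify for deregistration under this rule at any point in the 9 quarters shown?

No

Quarters below 1,800 m³: Q3 2023, Q1 2024, Q2 2024.
Longest run of consecutive quarters below the threshold: 2.
2 < 3, so Whitlock Partners never became eligible.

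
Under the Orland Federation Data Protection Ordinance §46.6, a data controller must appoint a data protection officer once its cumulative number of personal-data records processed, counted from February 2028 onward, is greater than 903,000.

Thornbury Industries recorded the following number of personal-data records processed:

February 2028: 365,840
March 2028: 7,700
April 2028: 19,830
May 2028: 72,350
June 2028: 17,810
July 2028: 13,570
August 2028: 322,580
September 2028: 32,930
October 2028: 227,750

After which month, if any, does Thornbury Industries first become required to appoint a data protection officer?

Through February 2028: 365,840
Through March 2028: 373,540
Through April 2028: 393,370
Through May 2028: 465,720
Through June 2028: 483,530
Through July 2028: 497,100
Through August 2028: 819,680
Through September 2028: 852,610
Through October 2028: 1,080,360 ← exceeds threshold

October 2028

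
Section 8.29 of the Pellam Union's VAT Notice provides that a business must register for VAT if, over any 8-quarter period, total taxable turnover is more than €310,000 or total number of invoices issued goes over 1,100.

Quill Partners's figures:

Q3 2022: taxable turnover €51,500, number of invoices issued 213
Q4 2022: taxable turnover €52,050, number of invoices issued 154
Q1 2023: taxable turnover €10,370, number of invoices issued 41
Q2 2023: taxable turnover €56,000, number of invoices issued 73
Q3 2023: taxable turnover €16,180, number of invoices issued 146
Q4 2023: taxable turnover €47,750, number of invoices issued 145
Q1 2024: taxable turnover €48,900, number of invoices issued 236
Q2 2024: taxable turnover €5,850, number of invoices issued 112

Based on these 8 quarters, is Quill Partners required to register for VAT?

Total taxable turnover: €51,500 + €52,050 + €10,370 + €56,000 + €16,180 + €47,750 + €48,900 + €5,850 = €288,600 (≤ €310,000).
Total number of invoices issued: 213 + 154 + 41 + 73 + 146 + 145 + 236 + 112 = 1,120 (> 1,100).
The test is 'or': at least one threshold is exceeded.

Yes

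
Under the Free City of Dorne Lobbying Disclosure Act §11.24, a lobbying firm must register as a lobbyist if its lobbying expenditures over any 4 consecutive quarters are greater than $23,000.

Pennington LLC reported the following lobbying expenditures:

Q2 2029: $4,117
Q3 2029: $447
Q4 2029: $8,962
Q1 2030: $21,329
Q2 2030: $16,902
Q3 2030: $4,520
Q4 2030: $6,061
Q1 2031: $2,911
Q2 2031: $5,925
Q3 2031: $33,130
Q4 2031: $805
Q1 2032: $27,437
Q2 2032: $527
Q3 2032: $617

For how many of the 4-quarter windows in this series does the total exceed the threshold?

Q2 2029–Q1 2030: $4,117 + $447 + $8,962 + $21,329 = $34,855 (over)
Q3 2029–Q2 2030: $447 + $8,962 + $21,329 + $16,902 = $47,640 (over)
Q4 2029–Q3 2030: $8,962 + $21,329 + $16,902 + $4,520 = $51,713 (over)
Q1 2030–Q4 2030: $21,329 + $16,902 + $4,520 + $6,061 = $48,812 (over)
Q2 2030–Q1 2031: $16,902 + $4,520 + $6,061 + $2,911 = $30,394 (over)
Q3 2030–Q2 2031: $4,520 + $6,061 + $2,911 + $5,925 = $19,417 (under)
Q4 2030–Q3 2031: $6,061 + $2,911 + $5,925 + $33,130 = $48,027 (over)
Q1 2031–Q4 2031: $2,911 + $5,925 + $33,130 + $805 = $42,771 (over)
Q2 2031–Q1 2032: $5,925 + $33,130 + $805 + $27,437 = $67,297 (over)
Q3 2031–Q2 2032: $33,130 + $805 + $27,437 + $527 = $61,899 (over)
Q4 2031–Q3 2032: $805 + $27,437 + $527 + $617 = $29,386 (over)
10 windows exceed the threshold.

10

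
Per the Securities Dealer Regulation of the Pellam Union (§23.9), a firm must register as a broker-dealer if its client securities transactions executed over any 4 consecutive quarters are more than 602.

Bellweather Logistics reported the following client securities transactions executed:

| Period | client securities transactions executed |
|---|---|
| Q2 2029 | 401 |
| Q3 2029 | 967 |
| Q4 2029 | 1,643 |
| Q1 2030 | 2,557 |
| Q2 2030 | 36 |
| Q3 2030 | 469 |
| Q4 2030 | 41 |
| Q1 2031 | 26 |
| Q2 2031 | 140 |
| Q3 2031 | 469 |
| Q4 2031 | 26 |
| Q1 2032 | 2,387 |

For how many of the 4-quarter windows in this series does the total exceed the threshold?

8

Q2 2029–Q1 2030: 401 + 967 + 1,643 + 2,557 = 5,568 (over)
Q3 2029–Q2 2030: 967 + 1,643 + 2,557 + 36 = 5,203 (over)
Q4 2029–Q3 2030: 1,643 + 2,557 + 36 + 469 = 4,705 (over)
Q1 2030–Q4 2030: 2,557 + 36 + 469 + 41 = 3,103 (over)
Q2 2030–Q1 2031: 36 + 469 + 41 + 26 = 572 (under)
Q3 2030–Q2 2031: 469 + 41 + 26 + 140 = 676 (over)
Q4 2030–Q3 2031: 41 + 26 + 140 + 469 = 676 (over)
Q1 2031–Q4 2031: 26 + 140 + 469 + 26 = 661 (over)
Q2 2031–Q1 2032: 140 + 469 + 26 + 2,387 = 3,022 (over)
8 windows exceed the threshold.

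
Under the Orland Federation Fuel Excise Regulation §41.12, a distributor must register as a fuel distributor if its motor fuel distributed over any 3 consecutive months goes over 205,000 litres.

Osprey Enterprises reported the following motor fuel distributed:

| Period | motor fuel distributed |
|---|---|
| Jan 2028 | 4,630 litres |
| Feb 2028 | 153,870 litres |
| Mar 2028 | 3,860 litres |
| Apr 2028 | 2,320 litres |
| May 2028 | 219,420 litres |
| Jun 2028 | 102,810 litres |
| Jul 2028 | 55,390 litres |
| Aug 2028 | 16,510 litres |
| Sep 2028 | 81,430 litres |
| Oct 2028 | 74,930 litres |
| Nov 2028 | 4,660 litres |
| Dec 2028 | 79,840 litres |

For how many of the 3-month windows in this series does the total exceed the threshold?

3

Jan 2028–Mar 2028: 4,630 litres + 153,870 litres + 3,860 litres = 162,360 litres (under)
Feb 2028–Apr 2028: 153,870 litres + 3,860 litres + 2,320 litres = 160,050 litres (under)
Mar 2028–May 2028: 3,860 litres + 2,320 litres + 219,420 litres = 225,600 litres (over)
Apr 2028–Jun 2028: 2,320 litres + 219,420 litres + 102,810 litres = 324,550 litres (over)
May 2028–Jul 2028: 219,420 litres + 102,810 litres + 55,390 litres = 377,620 litres (over)
Jun 2028–Aug 2028: 102,810 litres + 55,390 litres + 16,510 litres = 174,710 litres (under)
Jul 2028–Sep 2028: 55,390 litres + 16,510 litres + 81,430 litres = 153,330 litres (under)
Aug 2028–Oct 2028: 16,510 litres + 81,430 litres + 74,930 litres = 172,870 litres (under)
Sep 2028–Nov 2028: 81,430 litres + 74,930 litres + 4,660 litres = 161,020 litres (under)
Oct 2028–Dec 2028: 74,930 litres + 4,660 litres + 79,840 litres = 159,430 litres (under)
3 windows exceed the threshold.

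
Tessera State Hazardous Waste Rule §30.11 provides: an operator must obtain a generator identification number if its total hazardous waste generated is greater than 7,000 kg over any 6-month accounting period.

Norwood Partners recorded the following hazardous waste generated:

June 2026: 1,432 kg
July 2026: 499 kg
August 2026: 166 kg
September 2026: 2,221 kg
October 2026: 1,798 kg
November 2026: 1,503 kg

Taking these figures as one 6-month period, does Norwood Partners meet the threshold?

Total hazardous waste generated: 1,432 kg + 499 kg + 166 kg + 2,221 kg + 1,798 kg + 1,503 kg = 7,619 kg.
7,619 kg > 7,000 kg, so the threshold is exceeded.

Yes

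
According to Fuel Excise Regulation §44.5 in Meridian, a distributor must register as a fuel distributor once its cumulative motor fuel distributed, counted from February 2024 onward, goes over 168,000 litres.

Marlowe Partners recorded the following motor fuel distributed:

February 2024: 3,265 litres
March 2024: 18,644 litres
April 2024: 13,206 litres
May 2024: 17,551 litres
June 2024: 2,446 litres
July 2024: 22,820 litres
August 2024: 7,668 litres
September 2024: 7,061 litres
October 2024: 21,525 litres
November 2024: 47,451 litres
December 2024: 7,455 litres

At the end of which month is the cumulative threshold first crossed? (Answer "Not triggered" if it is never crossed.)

Through February 2024: 3,265 litres
Through March 2024: 21,909 litres
Through April 2024: 35,115 litres
Through May 2024: 52,666 litres
Through June 2024: 55,112 litres
Through July 2024: 77,932 litres
Through August 2024: 85,600 litres
Through September 2024: 92,661 litres
Through October 2024: 114,186 litres
Through November 2024: 161,637 litres
Through December 2024: 169,092 litres ← exceeds threshold

December 2024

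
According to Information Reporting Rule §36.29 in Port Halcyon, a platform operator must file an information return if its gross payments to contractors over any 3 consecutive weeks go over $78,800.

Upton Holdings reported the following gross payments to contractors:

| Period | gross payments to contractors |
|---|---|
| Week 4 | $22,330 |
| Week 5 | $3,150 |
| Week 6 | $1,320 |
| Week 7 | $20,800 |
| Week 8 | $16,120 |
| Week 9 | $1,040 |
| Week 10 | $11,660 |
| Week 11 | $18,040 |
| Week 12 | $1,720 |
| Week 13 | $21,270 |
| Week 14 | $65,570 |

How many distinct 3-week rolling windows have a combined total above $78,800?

1

Week 4–Week 6: $22,330 + $3,150 + $1,320 = $26,800 (under)
Week 5–Week 7: $3,150 + $1,320 + $20,800 = $25,270 (under)
Week 6–Week 8: $1,320 + $20,800 + $16,120 = $38,240 (under)
Week 7–Week 9: $20,800 + $16,120 + $1,040 = $37,960 (under)
Week 8–Week 10: $16,120 + $1,040 + $11,660 = $28,820 (under)
Week 9–Week 11: $1,040 + $11,660 + $18,040 = $30,740 (under)
Week 10–Week 12: $11,660 + $18,040 + $1,720 = $31,420 (under)
Week 11–Week 13: $18,040 + $1,720 + $21,270 = $41,030 (under)
Week 12–Week 14: $1,720 + $21,270 + $65,570 = $88,560 (over)
1 window exceeds the threshold.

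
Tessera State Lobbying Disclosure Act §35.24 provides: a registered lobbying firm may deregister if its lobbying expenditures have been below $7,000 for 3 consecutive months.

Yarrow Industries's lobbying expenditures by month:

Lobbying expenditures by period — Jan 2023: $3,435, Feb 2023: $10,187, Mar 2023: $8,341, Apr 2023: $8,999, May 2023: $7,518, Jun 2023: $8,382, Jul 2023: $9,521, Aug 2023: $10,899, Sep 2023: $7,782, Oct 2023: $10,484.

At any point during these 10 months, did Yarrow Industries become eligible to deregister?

No

Months below $7,000: Jan 2023.
Longest run of consecutive months below the threshold: 1.
1 < 3, so Yarrow Industries never became eligible.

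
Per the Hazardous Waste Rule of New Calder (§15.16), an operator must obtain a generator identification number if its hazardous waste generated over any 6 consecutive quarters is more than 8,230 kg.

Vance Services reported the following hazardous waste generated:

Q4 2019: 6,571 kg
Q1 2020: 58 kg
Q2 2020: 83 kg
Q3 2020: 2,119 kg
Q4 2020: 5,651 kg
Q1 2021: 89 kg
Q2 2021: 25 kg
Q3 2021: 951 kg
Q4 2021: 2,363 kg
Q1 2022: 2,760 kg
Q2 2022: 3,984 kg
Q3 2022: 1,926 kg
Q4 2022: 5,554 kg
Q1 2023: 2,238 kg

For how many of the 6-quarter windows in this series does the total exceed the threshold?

8

Q4 2019–Q1 2021: 6,571 kg + 58 kg + 83 kg + 2,119 kg + 5,651 kg + 89 kg = 14,571 kg (over)
Q1 2020–Q2 2021: 58 kg + 83 kg + 2,119 kg + 5,651 kg + 89 kg + 25 kg = 8,025 kg (under)
Q2 2020–Q3 2021: 83 kg + 2,119 kg + 5,651 kg + 89 kg + 25 kg + 951 kg = 8,918 kg (over)
Q3 2020–Q4 2021: 2,119 kg + 5,651 kg + 89 kg + 25 kg + 951 kg + 2,363 kg = 11,198 kg (over)
Q4 2020–Q1 2022: 5,651 kg + 89 kg + 25 kg + 951 kg + 2,363 kg + 2,760 kg = 11,839 kg (over)
Q1 2021–Q2 2022: 89 kg + 25 kg + 951 kg + 2,363 kg + 2,760 kg + 3,984 kg = 10,172 kg (over)
Q2 2021–Q3 2022: 25 kg + 951 kg + 2,363 kg + 2,760 kg + 3,984 kg + 1,926 kg = 12,009 kg (over)
Q3 2021–Q4 2022: 951 kg + 2,363 kg + 2,760 kg + 3,984 kg + 1,926 kg + 5,554 kg = 17,538 kg (over)
Q4 2021–Q1 2023: 2,363 kg + 2,760 kg + 3,984 kg + 1,926 kg + 5,554 kg + 2,238 kg = 18,825 kg (over)
8 windows exceed the threshold.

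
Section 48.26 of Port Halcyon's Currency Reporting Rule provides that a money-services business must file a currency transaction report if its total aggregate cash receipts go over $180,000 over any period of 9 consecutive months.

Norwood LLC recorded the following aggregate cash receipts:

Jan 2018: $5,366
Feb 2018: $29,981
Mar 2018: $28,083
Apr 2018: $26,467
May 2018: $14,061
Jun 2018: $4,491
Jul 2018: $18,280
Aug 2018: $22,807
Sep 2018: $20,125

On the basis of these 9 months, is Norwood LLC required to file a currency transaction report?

No

Total aggregate cash receipts: $5,366 + $29,981 + $28,083 + $26,467 + $14,061 + $4,491 + $18,280 + $22,807 + $20,125 = $169,661.
$169,661 ≤ $180,000, so the threshold is not exceeded.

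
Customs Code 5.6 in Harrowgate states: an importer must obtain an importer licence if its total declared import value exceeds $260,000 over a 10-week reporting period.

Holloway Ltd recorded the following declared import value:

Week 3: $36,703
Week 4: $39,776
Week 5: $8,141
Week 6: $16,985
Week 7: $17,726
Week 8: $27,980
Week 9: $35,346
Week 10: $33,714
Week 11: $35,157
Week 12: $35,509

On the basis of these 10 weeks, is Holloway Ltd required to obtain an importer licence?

Total declared import value: $36,703 + $39,776 + $8,141 + $16,985 + $17,726 + $27,980 + $35,346 + $33,714 + $35,157 + $35,509 = $287,037.
$287,037 > $260,000, so the threshold is exceeded.

Yes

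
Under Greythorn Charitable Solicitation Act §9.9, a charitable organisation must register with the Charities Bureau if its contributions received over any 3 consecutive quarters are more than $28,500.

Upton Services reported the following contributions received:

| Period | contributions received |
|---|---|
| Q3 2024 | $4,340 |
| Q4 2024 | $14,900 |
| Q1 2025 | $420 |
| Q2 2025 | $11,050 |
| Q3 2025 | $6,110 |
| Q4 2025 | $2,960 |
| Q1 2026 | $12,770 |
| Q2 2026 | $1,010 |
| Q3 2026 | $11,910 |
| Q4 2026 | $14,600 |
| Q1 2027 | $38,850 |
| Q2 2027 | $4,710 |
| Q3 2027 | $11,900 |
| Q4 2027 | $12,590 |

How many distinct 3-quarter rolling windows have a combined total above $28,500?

Q3 2024–Q1 2025: $4,340 + $14,900 + $420 = $19,660 (under)
Q4 2024–Q2 2025: $14,900 + $420 + $11,050 = $26,370 (under)
Q1 2025–Q3 2025: $420 + $11,050 + $6,110 = $17,580 (under)
Q2 2025–Q4 2025: $11,050 + $6,110 + $2,960 = $20,120 (under)
Q3 2025–Q1 2026: $6,110 + $2,960 + $12,770 = $21,840 (under)
Q4 2025–Q2 2026: $2,960 + $12,770 + $1,010 = $16,740 (under)
Q1 2026–Q3 2026: $12,770 + $1,010 + $11,910 = $25,690 (under)
Q2 2026–Q4 2026: $1,010 + $11,910 + $14,600 = $27,520 (under)
Q3 2026–Q1 2027: $11,910 + $14,600 + $38,850 = $65,360 (over)
Q4 2026–Q2 2027: $14,600 + $38,850 + $4,710 = $58,160 (over)
Q1 2027–Q3 2027: $38,850 + $4,710 + $11,900 = $55,460 (over)
Q2 2027–Q4 2027: $4,710 + $11,900 + $12,590 = $29,200 (over)
4 windows exceed the threshold.

4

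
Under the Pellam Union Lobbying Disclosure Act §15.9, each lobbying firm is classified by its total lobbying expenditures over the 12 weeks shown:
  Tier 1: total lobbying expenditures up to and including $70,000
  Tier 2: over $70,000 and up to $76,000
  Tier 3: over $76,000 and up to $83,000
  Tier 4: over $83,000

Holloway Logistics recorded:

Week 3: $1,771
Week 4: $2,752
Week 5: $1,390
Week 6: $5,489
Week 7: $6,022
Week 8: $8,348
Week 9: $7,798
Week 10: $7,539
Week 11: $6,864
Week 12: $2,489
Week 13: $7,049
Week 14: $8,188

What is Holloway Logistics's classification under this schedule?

Tier 1

Total lobbying expenditures: $1,771 + $2,752 + $1,390 + $5,489 + $6,022 + $8,348 + $7,798 + $7,539 + $6,864 + $2,489 + $7,049 + $8,188 = $65,699.
$65,699 ≤ $70,000, so Tier 1 applies.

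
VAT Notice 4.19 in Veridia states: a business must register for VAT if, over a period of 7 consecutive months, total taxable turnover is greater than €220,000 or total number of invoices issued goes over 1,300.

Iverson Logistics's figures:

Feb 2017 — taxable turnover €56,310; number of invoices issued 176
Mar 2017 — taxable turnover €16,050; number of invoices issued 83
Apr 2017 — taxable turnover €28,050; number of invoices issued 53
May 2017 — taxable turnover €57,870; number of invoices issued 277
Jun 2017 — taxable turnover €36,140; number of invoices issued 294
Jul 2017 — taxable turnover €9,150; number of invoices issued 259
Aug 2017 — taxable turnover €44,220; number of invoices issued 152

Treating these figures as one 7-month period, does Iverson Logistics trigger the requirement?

Total taxable turnover: €56,310 + €16,050 + €28,050 + €57,870 + €36,140 + €9,150 + €44,220 = €247,790 (> €220,000).
Total number of invoices issued: 176 + 83 + 53 + 277 + 294 + 259 + 152 = 1,294 (≤ 1,300).
The test is 'or': at least one threshold is exceeded.

Yes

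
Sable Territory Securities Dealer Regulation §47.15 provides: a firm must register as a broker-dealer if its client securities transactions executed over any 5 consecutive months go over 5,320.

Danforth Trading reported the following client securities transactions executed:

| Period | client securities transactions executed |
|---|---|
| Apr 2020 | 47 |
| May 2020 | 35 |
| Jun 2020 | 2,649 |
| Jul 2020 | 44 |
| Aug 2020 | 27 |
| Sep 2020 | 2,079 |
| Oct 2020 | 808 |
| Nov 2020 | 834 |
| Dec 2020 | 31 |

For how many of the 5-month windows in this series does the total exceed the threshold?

1

Apr 2020–Aug 2020: 47 + 35 + 2,649 + 44 + 27 = 2,802 (under)
May 2020–Sep 2020: 35 + 2,649 + 44 + 27 + 2,079 = 4,834 (under)
Jun 2020–Oct 2020: 2,649 + 44 + 27 + 2,079 + 808 = 5,607 (over)
Jul 2020–Nov 2020: 44 + 27 + 2,079 + 808 + 834 = 3,792 (under)
Aug 2020–Dec 2020: 27 + 2,079 + 808 + 834 + 31 = 3,779 (under)
1 window exceeds the threshold.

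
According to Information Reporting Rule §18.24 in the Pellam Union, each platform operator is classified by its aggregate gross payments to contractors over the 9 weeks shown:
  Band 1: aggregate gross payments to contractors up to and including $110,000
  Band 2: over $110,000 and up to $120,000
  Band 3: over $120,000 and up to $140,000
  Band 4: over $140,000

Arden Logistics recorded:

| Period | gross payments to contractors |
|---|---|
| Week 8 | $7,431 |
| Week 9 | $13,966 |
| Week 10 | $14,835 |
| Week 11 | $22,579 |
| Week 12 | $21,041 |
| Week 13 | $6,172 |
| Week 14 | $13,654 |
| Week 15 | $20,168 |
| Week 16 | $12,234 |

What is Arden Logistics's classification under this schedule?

Aggregate gross payments to contractors: $7,431 + $13,966 + $14,835 + $22,579 + $21,041 + $6,172 + $13,654 + $20,168 + $12,234 = $132,080.
$120,000 < $132,080 ≤ $140,000, so Band 3 applies.

Band 3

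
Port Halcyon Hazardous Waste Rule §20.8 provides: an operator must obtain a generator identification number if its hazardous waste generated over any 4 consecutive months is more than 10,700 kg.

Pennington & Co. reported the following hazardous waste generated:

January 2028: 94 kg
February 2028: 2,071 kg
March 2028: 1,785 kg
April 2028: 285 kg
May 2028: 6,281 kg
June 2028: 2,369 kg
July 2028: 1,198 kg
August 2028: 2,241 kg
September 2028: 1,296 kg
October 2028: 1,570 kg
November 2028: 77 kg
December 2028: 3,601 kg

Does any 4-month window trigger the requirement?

January 2028–April 2028: 94 kg + 2,071 kg + 1,785 kg + 285 kg = 4,235 kg (under)
February 2028–May 2028: 2,071 kg + 1,785 kg + 285 kg + 6,281 kg = 10,422 kg (under)
March 2028–June 2028: 1,785 kg + 285 kg + 6,281 kg + 2,369 kg = 10,720 kg (over)
April 2028–July 2028: 285 kg + 6,281 kg + 2,369 kg + 1,198 kg = 10,133 kg (under)
May 2028–August 2028: 6,281 kg + 2,369 kg + 1,198 kg + 2,241 kg = 12,089 kg (over)
June 2028–September 2028: 2,369 kg + 1,198 kg + 2,241 kg + 1,296 kg = 7,104 kg (under)
July 2028–October 2028: 1,198 kg + 2,241 kg + 1,296 kg + 1,570 kg = 6,305 kg (under)
August 2028–November 2028: 2,241 kg + 1,296 kg + 1,570 kg + 77 kg = 5,184 kg (under)
September 2028–December 2028: 1,296 kg + 1,570 kg + 77 kg + 3,601 kg = 6,544 kg (under)
At least one window exceeds 10,700 kg.

Yes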